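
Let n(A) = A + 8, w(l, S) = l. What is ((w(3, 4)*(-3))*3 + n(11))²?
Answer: 64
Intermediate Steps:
n(A) = 8 + A
((w(3, 4)*(-3))*3 + n(11))² = ((3*(-3))*3 + (8 + 11))² = (-9*3 + 19)² = (-27 + 19)² = (-8)² = 64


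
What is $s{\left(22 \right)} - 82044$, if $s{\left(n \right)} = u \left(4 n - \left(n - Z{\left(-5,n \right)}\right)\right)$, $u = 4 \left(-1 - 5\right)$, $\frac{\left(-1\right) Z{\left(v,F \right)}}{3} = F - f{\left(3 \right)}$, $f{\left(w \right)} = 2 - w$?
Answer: $-81972$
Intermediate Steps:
$Z{\left(v,F \right)} = -3 - 3 F$ ($Z{\left(v,F \right)} = - 3 \left(F - \left(2 - 3\right)\right) = - 3 \left(F - -1\right) = - 3 \left(F + 1\right) = - 3 \left(1 + F\right) = -3 - 3 F$)
$u = -24$ ($u = 4 \left(-6\right) = -24$)
$s{\left(n \right)} = 72$ ($s{\left(n \right)} = - 24 \left(4 n - \left(3 + 4 n\right)\right) = \left(-24\right) \left(-3\right) = 72$)
$s{\left(22 \right)} - 82044 = 72 - 82044 = -81972$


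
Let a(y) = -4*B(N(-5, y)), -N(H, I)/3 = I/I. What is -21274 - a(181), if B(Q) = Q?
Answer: -21286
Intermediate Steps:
N(H, I) = -3 (N(H, I) = -3*I/I = -3*1 = -3)
a(y) = 12 (a(y) = -4*(-3) = 12)
-21274 - a(181) = -21274 - 1*12 = -21274 - 12 = -21286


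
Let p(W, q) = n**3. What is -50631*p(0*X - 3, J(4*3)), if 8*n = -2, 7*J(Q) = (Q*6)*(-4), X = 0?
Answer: 50631/64 ≈ 791.11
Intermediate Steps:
J(Q) = -24*Q/7 (J(Q) = ((Q*6)*(-4))/7 = ((6*Q)*(-4))/7 = (-24*Q)/7 = -24*Q/7)
n = -1/4 (n = (1/8)*(-2) = -1/4 ≈ -0.25000)
p(W, q) = -1/64 (p(W, q) = (-1/4)**3 = -1/64)
-50631*p(0*X - 3, J(4*3)) = -50631*(-1/64) = 50631/64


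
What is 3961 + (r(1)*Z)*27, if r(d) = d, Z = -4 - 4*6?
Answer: 3205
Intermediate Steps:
Z = -28 (Z = -4 - 24 = -28)
3961 + (r(1)*Z)*27 = 3961 + (1*(-28))*27 = 3961 - 28*27 = 3961 - 756 = 3205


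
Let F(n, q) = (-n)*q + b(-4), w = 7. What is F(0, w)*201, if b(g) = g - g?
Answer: 0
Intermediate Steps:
b(g) = 0
F(n, q) = -n*q (F(n, q) = (-n)*q + 0 = -n*q + 0 = -n*q)
F(0, w)*201 = -1*0*7*201 = 0*201 = 0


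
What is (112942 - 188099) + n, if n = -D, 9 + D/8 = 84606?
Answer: -751933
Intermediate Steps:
D = 676776 (D = -72 + 8*84606 = -72 + 676848 = 676776)
n = -676776 (n = -1*676776 = -676776)
(112942 - 188099) + n = (112942 - 188099) - 676776 = -75157 - 676776 = -751933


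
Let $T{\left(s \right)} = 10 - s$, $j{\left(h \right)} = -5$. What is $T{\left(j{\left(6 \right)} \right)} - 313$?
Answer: $-298$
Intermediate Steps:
$T{\left(j{\left(6 \right)} \right)} - 313 = \left(10 - -5\right) - 313 = \left(10 + 5\right) - 313 = 15 - 313 = -298$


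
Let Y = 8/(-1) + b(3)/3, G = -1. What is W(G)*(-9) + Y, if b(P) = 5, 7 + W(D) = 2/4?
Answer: 313/6 ≈ 52.167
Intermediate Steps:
W(D) = -13/2 (W(D) = -7 + 2/4 = -7 + 2*(¼) = -7 + ½ = -13/2)
Y = -19/3 (Y = 8/(-1) + 5/3 = 8*(-1) + 5*(⅓) = -8 + 5/3 = -19/3 ≈ -6.3333)
W(G)*(-9) + Y = -13/2*(-9) - 19/3 = 117/2 - 19/3 = 313/6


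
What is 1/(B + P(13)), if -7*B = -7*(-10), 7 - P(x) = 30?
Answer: -1/33 ≈ -0.030303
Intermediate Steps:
P(x) = -23 (P(x) = 7 - 1*30 = 7 - 30 = -23)
B = -10 (B = -(-1)*(-10) = -1/7*70 = -10)
1/(B + P(13)) = 1/(-10 - 23) = 1/(-33) = -1/33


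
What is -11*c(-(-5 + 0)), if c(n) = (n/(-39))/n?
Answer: 11/39 ≈ 0.28205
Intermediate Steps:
c(n) = -1/39 (c(n) = (n*(-1/39))/n = (-n/39)/n = -1/39)
-11*c(-(-5 + 0)) = -11*(-1/39) = 11/39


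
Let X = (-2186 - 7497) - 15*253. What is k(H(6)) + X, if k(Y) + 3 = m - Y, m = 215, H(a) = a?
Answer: -13272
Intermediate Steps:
k(Y) = 212 - Y (k(Y) = -3 + (215 - Y) = 212 - Y)
X = -13478 (X = -9683 - 3795 = -13478)
k(H(6)) + X = (212 - 1*6) - 13478 = (212 - 6) - 13478 = 206 - 13478 = -13272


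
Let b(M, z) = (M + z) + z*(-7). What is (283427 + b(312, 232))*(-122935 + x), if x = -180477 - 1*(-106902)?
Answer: -55484008970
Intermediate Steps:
b(M, z) = M - 6*z (b(M, z) = (M + z) - 7*z = M - 6*z)
x = -73575 (x = -180477 + 106902 = -73575)
(283427 + b(312, 232))*(-122935 + x) = (283427 + (312 - 6*232))*(-122935 - 73575) = (283427 + (312 - 1392))*(-196510) = (283427 - 1080)*(-196510) = 282347*(-196510) = -55484008970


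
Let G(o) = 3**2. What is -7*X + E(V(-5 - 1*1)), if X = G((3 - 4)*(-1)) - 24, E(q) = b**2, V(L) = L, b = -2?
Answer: 109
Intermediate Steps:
E(q) = 4 (E(q) = (-2)**2 = 4)
G(o) = 9
X = -15 (X = 9 - 24 = -15)
-7*X + E(V(-5 - 1*1)) = -7*(-15) + 4 = 105 + 4 = 109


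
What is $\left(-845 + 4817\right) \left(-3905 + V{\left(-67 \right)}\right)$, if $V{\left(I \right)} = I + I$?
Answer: $-16042908$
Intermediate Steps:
$V{\left(I \right)} = 2 I$
$\left(-845 + 4817\right) \left(-3905 + V{\left(-67 \right)}\right) = \left(-845 + 4817\right) \left(-3905 + 2 \left(-67\right)\right) = 3972 \left(-3905 - 134\right) = 3972 \left(-4039\right) = -16042908$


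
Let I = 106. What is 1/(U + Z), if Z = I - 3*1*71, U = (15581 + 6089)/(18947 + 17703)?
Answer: -3665/389988 ≈ -0.0093977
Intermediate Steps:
U = 2167/3665 (U = 21670/36650 = 21670*(1/36650) = 2167/3665 ≈ 0.59127)
Z = -107 (Z = 106 - 3*1*71 = 106 - 3*71 = 106 - 213 = -107)
1/(U + Z) = 1/(2167/3665 - 107) = 1/(-389988/3665) = -3665/389988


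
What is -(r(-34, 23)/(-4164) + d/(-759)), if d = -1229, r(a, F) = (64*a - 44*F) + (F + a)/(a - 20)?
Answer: -135667681/56888568 ≈ -2.3848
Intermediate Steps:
r(a, F) = -44*F + 64*a + (F + a)/(-20 + a) (r(a, F) = (-44*F + 64*a) + (F + a)/(-20 + a) = -44*F + 64*a + (F + a)/(-20 + a))
-(r(-34, 23)/(-4164) + d/(-759)) = -(((-1279*(-34) + 64*(-34)**2 + 881*23 - 44*23*(-34))/(-20 - 34))/(-4164) - 1229/(-759)) = -(((43486 + 64*1156 + 20263 + 34408)/(-54))*(-1/4164) - 1229*(-1/759)) = -(-(43486 + 73984 + 20263 + 34408)/54*(-1/4164) + 1229/759) = -(-1/54*172141*(-1/4164) + 1229/759) = -(-172141/54*(-1/4164) + 1229/759) = -(172141/224856 + 1229/759) = -1*135667681/56888568 = -135667681/56888568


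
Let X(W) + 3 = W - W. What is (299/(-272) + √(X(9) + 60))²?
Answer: 4306489/73984 - 299*√57/136 ≈ 41.610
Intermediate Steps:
X(W) = -3 (X(W) = -3 + (W - W) = -3 + 0 = -3)
(299/(-272) + √(X(9) + 60))² = (299/(-272) + √(-3 + 60))² = (299*(-1/272) + √57)² = (-299/272 + √57)²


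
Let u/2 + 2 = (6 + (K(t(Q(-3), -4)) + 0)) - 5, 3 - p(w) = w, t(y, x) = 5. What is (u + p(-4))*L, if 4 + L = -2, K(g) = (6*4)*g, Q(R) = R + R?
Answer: -1470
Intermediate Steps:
Q(R) = 2*R
K(g) = 24*g
L = -6 (L = -4 - 2 = -6)
p(w) = 3 - w
u = 238 (u = -4 + 2*((6 + (24*5 + 0)) - 5) = -4 + 2*((6 + (120 + 0)) - 5) = -4 + 2*((6 + 120) - 5) = -4 + 2*(126 - 5) = -4 + 2*121 = -4 + 242 = 238)
(u + p(-4))*L = (238 + (3 - 1*(-4)))*(-6) = (238 + (3 + 4))*(-6) = (238 + 7)*(-6) = 245*(-6) = -1470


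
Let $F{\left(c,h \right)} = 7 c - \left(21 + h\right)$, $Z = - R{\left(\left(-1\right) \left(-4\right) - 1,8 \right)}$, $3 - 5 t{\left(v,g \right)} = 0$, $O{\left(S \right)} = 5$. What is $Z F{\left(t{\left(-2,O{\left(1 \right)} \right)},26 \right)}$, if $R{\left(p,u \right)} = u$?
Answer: $\frac{1712}{5} \approx 342.4$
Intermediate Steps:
$t{\left(v,g \right)} = \frac{3}{5}$ ($t{\left(v,g \right)} = \frac{3}{5} - 0 = \frac{3}{5} + 0 = \frac{3}{5}$)
$Z = -8$ ($Z = \left(-1\right) 8 = -8$)
$F{\left(c,h \right)} = -21 - h + 7 c$
$Z F{\left(t{\left(-2,O{\left(1 \right)} \right)},26 \right)} = - 8 \left(-21 - 26 + 7 \cdot \frac{3}{5}\right) = - 8 \left(-21 - 26 + \frac{21}{5}\right) = \left(-8\right) \left(- \frac{214}{5}\right) = \frac{1712}{5}$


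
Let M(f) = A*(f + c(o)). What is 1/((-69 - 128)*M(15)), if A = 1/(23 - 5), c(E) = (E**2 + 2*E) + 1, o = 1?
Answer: -18/3743 ≈ -0.0048090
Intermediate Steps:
c(E) = 1 + E**2 + 2*E
A = 1/18 ≈ 0.055556
M(f) = 2/9 + f/18 (M(f) = (f + (1 + 1**2 + 2*1))/18 = (f + (1 + 1 + 2))/18 = (f + 4)/18 = (4 + f)/18 = 2/9 + f/18)
1/((-69 - 128)*M(15)) = 1/((-69 - 128)*(2/9 + (1/18)*15)) = 1/((-197)*(2/9 + 5/6)) = -1/(197*19/18) = -1/197*18/19 = -18/3743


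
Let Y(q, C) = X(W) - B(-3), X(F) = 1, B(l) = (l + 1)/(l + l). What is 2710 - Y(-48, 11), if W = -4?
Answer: 8128/3 ≈ 2709.3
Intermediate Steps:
B(l) = (1 + l)/(2*l) (B(l) = (1 + l)/((2*l)) = (1 + l)*(1/(2*l)) = (1 + l)/(2*l))
Y(q, C) = 2/3 (Y(q, C) = 1 - (1 - 3)/(2*(-3)) = 1 - (-1)*(-2)/(2*3) = 1 - 1*1/3 = 1 - 1/3 = 2/3)
2710 - Y(-48, 11) = 2710 - 1*2/3 = 2710 - 2/3 = 8128/3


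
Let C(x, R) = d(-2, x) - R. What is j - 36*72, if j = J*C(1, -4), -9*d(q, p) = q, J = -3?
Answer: -7814/3 ≈ -2604.7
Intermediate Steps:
d(q, p) = -q/9
C(x, R) = 2/9 - R (C(x, R) = -⅑*(-2) - R = 2/9 - R)
j = -38/3 (j = -3*(2/9 - 1*(-4)) = -3*(2/9 + 4) = -3*38/9 = -38/3 ≈ -12.667)
j - 36*72 = -38/3 - 36*72 = -38/3 - 2592 = -7814/3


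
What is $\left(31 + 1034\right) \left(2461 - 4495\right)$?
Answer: $-2166210$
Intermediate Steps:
$\left(31 + 1034\right) \left(2461 - 4495\right) = 1065 \left(-2034\right) = -2166210$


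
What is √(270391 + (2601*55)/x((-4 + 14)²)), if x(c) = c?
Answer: √27182155/10 ≈ 521.37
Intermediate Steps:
√(270391 + (2601*55)/x((-4 + 14)²)) = √(270391 + (2601*55)/((-4 + 14)²)) = √(270391 + 143055/(10²)) = √(270391 + 143055/100) = √(270391 + 143055*(1/100)) = √(270391 + 28611/20) = √(5436431/20) = √27182155/10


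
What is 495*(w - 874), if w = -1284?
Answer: -1068210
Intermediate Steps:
495*(w - 874) = 495*(-1284 - 874) = 495*(-2158) = -1068210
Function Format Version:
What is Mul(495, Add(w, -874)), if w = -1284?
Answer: -1068210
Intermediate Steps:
Mul(495, Add(w, -874)) = Mul(495, Add(-1284, -874)) = Mul(495, -2158) = -1068210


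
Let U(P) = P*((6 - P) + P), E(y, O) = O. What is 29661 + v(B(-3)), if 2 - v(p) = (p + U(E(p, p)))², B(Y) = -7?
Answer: 27262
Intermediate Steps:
U(P) = 6*P (U(P) = P*6 = 6*P)
v(p) = 2 - 49*p² (v(p) = 2 - (p + 6*p)² = 2 - (7*p)² = 2 - 49*p²)
29661 + v(B(-3)) = 29661 + (2 - 49*(-7)²) = 29661 + (2 - 49*49) = 29661 + (2 - 2401) = 29661 - 2399 = 27262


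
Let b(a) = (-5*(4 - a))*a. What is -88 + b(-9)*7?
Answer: 4007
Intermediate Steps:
b(a) = a*(-20 + 5*a) (b(a) = (-20 + 5*a)*a = a*(-20 + 5*a))
-88 + b(-9)*7 = -88 + (5*(-9)*(-4 - 9))*7 = -88 + (5*(-9)*(-13))*7 = -88 + 585*7 = -88 + 4095 = 4007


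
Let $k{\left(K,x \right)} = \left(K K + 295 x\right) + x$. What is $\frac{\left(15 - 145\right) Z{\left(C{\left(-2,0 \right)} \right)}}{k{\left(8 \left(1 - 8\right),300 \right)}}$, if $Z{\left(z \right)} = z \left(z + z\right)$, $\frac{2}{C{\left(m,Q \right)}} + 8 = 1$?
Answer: $- \frac{5}{21658} \approx -0.00023086$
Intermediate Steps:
$C{\left(m,Q \right)} = - \frac{2}{7}$ ($C{\left(m,Q \right)} = \frac{2}{-8 + 1} = \frac{2}{-7} = 2 \left(- \frac{1}{7}\right) = - \frac{2}{7}$)
$Z{\left(z \right)} = 2 z^{2}$ ($Z{\left(z \right)} = z 2 z = 2 z^{2}$)
$k{\left(K,x \right)} = K^{2} + 296 x$ ($k{\left(K,x \right)} = \left(K^{2} + 295 x\right) + x = K^{2} + 296 x$)
$\frac{\left(15 - 145\right) Z{\left(C{\left(-2,0 \right)} \right)}}{k{\left(8 \left(1 - 8\right),300 \right)}} = \frac{\left(15 - 145\right) 2 \left(- \frac{2}{7}\right)^{2}}{\left(8 \left(1 - 8\right)\right)^{2} + 296 \cdot 300} = \frac{\left(-130\right) 2 \cdot \frac{4}{49}}{\left(8 \left(-7\right)\right)^{2} + 88800} = \frac{\left(-130\right) \frac{8}{49}}{\left(-56\right)^{2} + 88800} = - \frac{1040}{49 \left(3136 + 88800\right)} = - \frac{1040}{49 \cdot 91936} = \left(- \frac{1040}{49}\right) \frac{1}{91936} = - \frac{5}{21658}$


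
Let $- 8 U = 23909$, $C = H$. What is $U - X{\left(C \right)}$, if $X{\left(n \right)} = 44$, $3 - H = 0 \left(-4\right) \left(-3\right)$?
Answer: $- \frac{24261}{8} \approx -3032.6$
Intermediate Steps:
$H = 3$ ($H = 3 - 0 \left(-4\right) \left(-3\right) = 3 - 0 \left(-3\right) = 3 - 0 = 3 + 0 = 3$)
$C = 3$
$U = - \frac{23909}{8}$ ($U = \left(- \frac{1}{8}\right) 23909 = - \frac{23909}{8} \approx -2988.6$)
$U - X{\left(C \right)} = - \frac{23909}{8} - 44 = - \frac{24261}{8}$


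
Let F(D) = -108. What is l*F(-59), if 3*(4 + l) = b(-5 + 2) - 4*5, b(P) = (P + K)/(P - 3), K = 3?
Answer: 1152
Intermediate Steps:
b(P) = (3 + P)/(-3 + P) (b(P) = (P + 3)/(P - 3) = (3 + P)/(-3 + P))
l = -32/3 (l = -4 + ((3 + (-5 + 2))/(-3 + (-5 + 2)) - 4*5)/3 = -4 + ((3 - 3)/(-3 - 3) - 20)/3 = -4 + (0/(-6) - 20)/3 = -4 + (-⅙*0 - 20)/3 = -4 + (0 - 20)/3 = -4 + (⅓)*(-20) = -4 - 20/3 = -32/3 ≈ -10.667)
l*F(-59) = -32/3*(-108) = 1152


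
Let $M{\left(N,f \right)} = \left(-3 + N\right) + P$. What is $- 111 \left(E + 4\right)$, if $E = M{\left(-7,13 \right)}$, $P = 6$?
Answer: $0$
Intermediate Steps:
$M{\left(N,f \right)} = 3 + N$ ($M{\left(N,f \right)} = \left(-3 + N\right) + 6 = 3 + N$)
$E = -4$ ($E = 3 - 7 = -4$)
$- 111 \left(E + 4\right) = - 111 \left(-4 + 4\right) = \left(-111\right) 0 = 0$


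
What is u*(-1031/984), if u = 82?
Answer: -1031/12 ≈ -85.917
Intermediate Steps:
u*(-1031/984) = 82*(-1031/984) = -1031/12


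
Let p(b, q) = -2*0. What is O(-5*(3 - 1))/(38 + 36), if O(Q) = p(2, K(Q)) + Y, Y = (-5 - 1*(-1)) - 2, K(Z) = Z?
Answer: -3/37 ≈ -0.081081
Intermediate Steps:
p(b, q) = 0
Y = -6 (Y = (-5 + 1) - 2 = -4 - 2 = -6)
O(Q) = -6 (O(Q) = 0 - 6 = -6)
O(-5*(3 - 1))/(38 + 36) = -6/(38 + 36) = -6/74 = (1/74)*(-6) = -3/37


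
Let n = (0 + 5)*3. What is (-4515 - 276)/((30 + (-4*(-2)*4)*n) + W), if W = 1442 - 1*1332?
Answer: -4791/620 ≈ -7.7274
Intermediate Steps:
n = 15 (n = 5*3 = 15)
W = 110 (W = 1442 - 1332 = 110)
(-4515 - 276)/((30 + (-4*(-2)*4)*n) + W) = (-4515 - 276)/((30 + (-4*(-2)*4)*15) + 110) = -4791/((30 + (8*4)*15) + 110) = -4791/((30 + 32*15) + 110) = -4791/((30 + 480) + 110) = -4791/(510 + 110) = -4791/620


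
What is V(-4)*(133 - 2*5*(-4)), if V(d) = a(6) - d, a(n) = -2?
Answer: 346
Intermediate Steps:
V(d) = -2 - d
V(-4)*(133 - 2*5*(-4)) = (-2 - 1*(-4))*(133 - 2*5*(-4)) = (-2 + 4)*(133 - 10*(-4)) = 2*(133 + 40) = 2*173 = 346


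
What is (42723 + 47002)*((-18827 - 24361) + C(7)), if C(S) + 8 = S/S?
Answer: -3875671375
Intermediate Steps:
C(S) = -7 (C(S) = -8 + S/S = -8 + 1 = -7)
(42723 + 47002)*((-18827 - 24361) + C(7)) = (42723 + 47002)*((-18827 - 24361) - 7) = 89725*(-43188 - 7) = 89725*(-43195) = -3875671375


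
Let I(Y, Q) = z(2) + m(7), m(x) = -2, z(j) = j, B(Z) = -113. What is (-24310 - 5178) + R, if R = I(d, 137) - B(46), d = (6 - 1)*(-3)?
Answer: -29375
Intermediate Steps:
d = -15 (d = 5*(-3) = -15)
I(Y, Q) = 0 (I(Y, Q) = 2 - 2 = 0)
R = 113 (R = 0 - 1*(-113) = 0 + 113 = 113)
(-24310 - 5178) + R = (-24310 - 5178) + 113 = -29488 + 113 = -29375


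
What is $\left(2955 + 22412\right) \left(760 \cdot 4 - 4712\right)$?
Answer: $-42413624$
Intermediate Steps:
$\left(2955 + 22412\right) \left(760 \cdot 4 - 4712\right) = 25367 \left(3040 - 4712\right) = 25367 \left(-1672\right) = -42413624$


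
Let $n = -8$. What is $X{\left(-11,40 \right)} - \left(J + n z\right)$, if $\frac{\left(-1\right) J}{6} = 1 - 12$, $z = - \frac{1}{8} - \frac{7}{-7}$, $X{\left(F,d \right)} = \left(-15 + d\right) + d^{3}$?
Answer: $63966$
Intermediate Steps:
$X{\left(F,d \right)} = -15 + d + d^{3}$
$z = \frac{7}{8}$ ($z = \left(-1\right) \frac{1}{8} - -1 = - \frac{1}{8} + 1 = \frac{7}{8} \approx 0.875$)
$J = 66$ ($J = - 6 \left(1 - 12\right) = \left(-6\right) \left(-11\right) = 66$)
$X{\left(-11,40 \right)} - \left(J + n z\right) = \left(-15 + 40 + 40^{3}\right) - \left(66 - 7\right) = \left(-15 + 40 + 64000\right) - \left(66 - 7\right) = 64025 - 59 = 63966$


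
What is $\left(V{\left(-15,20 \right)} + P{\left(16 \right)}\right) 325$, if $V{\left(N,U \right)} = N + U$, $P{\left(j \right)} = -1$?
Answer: $1300$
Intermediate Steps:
$\left(V{\left(-15,20 \right)} + P{\left(16 \right)}\right) 325 = \left(\left(-15 + 20\right) - 1\right) 325 = \left(5 - 1\right) 325 = 4 \cdot 325 = 1300$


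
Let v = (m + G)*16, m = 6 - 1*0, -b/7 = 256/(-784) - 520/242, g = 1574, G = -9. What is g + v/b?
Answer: 1921614/1223 ≈ 1571.2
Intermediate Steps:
b = 14676/847 (b = -7*(256/(-784) - 520/242) = -7*(256*(-1/784) - 520*1/242) = -7*(-16/49 - 260/121) = -7*(-14676/5929) = 14676/847 ≈ 17.327)
m = 6 (m = 6 + 0 = 6)
v = -48 (v = (6 - 9)*16 = -3*16 = -48)
g + v/b = 1574 - 48/(14676/847) = 1574 + (847/14676)*(-48) = 1574 - 3388/1223 = 1921614/1223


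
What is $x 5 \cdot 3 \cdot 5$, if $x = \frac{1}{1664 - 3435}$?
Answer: $- \frac{75}{1771} \approx -0.042349$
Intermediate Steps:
$x = - \frac{1}{1771}$ ($x = \frac{1}{-1771} = - \frac{1}{1771} \approx -0.00056465$)
$x 5 \cdot 3 \cdot 5 = - \frac{5 \cdot 3 \cdot 5}{1771} = - \frac{15 \cdot 5}{1771} = \left(- \frac{1}{1771}\right) 75 = - \frac{75}{1771}$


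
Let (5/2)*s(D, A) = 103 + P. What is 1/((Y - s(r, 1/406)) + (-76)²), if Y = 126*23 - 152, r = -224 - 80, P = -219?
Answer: 5/42842 ≈ 0.00011671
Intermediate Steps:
r = -304
s(D, A) = -232/5 (s(D, A) = 2*(103 - 219)/5 = (⅖)*(-116) = -232/5)
Y = 2746 (Y = 2898 - 152 = 2746)
1/((Y - s(r, 1/406)) + (-76)²) = 1/((2746 - 1*(-232/5)) + (-76)²) = 1/((2746 + 232/5) + 5776) = 1/(13962/5 + 5776) = 1/(42842/5) = 5/42842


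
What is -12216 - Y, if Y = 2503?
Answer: -14719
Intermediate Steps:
-12216 - Y = -12216 - 1*2503 = -12216 - 2503 = -14719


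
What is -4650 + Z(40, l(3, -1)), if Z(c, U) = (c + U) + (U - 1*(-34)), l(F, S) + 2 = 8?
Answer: -4564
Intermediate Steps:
l(F, S) = 6 (l(F, S) = -2 + 8 = 6)
Z(c, U) = 34 + c + 2*U (Z(c, U) = (U + c) + (U + 34) = (U + c) + (34 + U) = 34 + c + 2*U)
-4650 + Z(40, l(3, -1)) = -4650 + (34 + 40 + 2*6) = -4650 + (34 + 40 + 12) = -4650 + 86 = -4564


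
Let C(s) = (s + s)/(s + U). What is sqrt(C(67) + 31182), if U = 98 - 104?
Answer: 2*sqrt(29009099)/61 ≈ 176.59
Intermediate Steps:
U = -6
C(s) = 2*s/(-6 + s) (C(s) = (s + s)/(s - 6) = (2*s)/(-6 + s) = 2*s/(-6 + s))
sqrt(C(67) + 31182) = sqrt(2*67/(-6 + 67) + 31182) = sqrt(2*67/61 + 31182) = sqrt(2*67*(1/61) + 31182) = sqrt(134/61 + 31182) = sqrt(1902236/61) = 2*sqrt(29009099)/61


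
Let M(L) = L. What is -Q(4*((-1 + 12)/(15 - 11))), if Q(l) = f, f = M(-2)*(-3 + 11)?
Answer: 16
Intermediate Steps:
f = -16 (f = -2*(-3 + 11) = -2*8 = -16)
Q(l) = -16
-Q(4*((-1 + 12)/(15 - 11))) = -1*(-16) = 16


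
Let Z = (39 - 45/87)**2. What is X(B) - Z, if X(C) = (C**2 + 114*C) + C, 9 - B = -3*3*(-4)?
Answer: -3243672/841 ≈ -3856.9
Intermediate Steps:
Z = 1245456/841 (Z = (39 - 45*1/87)**2 = (39 - 15/29)**2 = (1116/29)**2 = 1245456/841 ≈ 1480.9)
B = -27 (B = 9 - (-3*3)*(-4) = 9 - (-9)*(-4) = 9 - 1*36 = 9 - 36 = -27)
X(C) = C**2 + 115*C
X(B) - Z = -27*(115 - 27) - 1*1245456/841 = -27*88 - 1245456/841 = -2376 - 1245456/841 = -3243672/841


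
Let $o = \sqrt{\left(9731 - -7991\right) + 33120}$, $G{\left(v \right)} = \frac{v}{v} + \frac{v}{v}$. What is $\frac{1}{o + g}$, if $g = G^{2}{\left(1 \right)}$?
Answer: $- \frac{2}{25413} + \frac{\sqrt{50842}}{50826} \approx 0.0043576$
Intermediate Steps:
$G{\left(v \right)} = 2$ ($G{\left(v \right)} = 1 + 1 = 2$)
$g = 4$ ($g = 2^{2} = 4$)
$o = \sqrt{50842}$ ($o = \sqrt{\left(9731 + 7991\right) + 33120} = \sqrt{17722 + 33120} = \sqrt{50842} \approx 225.48$)
$\frac{1}{o + g} = \frac{1}{\sqrt{50842} + 4} = \frac{1}{4 + \sqrt{50842}}$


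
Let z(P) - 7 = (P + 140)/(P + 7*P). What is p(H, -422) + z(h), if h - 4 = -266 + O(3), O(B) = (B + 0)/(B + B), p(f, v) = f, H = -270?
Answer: -1100149/4184 ≈ -262.94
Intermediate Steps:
O(B) = ½ (O(B) = B/((2*B)) = B*(1/(2*B)) = ½)
h = -523/2 (h = 4 + (-266 + ½) = 4 - 531/2 = -523/2 ≈ -261.50)
z(P) = 7 + (140 + P)/(8*P) (z(P) = 7 + (P + 140)/(P + 7*P) = 7 + (140 + P)/((8*P)) = 7 + (140 + P)*(1/(8*P)) = 7 + (140 + P)/(8*P))
p(H, -422) + z(h) = -270 + (140 + 57*(-523/2))/(8*(-523/2)) = -270 + (⅛)*(-2/523)*(140 - 29811/2) = -270 + (⅛)*(-2/523)*(-29531/2) = -270 + 29531/4184 = -1100149/4184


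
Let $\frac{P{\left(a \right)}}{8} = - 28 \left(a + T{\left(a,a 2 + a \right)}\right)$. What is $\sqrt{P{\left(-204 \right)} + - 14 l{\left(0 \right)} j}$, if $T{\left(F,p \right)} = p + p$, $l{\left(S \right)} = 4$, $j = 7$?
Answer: $14 \sqrt{1630} \approx 565.23$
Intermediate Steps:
$T{\left(F,p \right)} = 2 p$
$P{\left(a \right)} = - 1568 a$ ($P{\left(a \right)} = 8 \left(- 28 \left(a + 2 \left(a 2 + a\right)\right)\right) = 8 \left(- 28 \left(a + 2 \left(2 a + a\right)\right)\right) = 8 \left(- 28 \left(a + 2 \cdot 3 a\right)\right) = 8 \left(- 28 \left(a + 6 a\right)\right) = 8 \left(- 28 \cdot 7 a\right) = 8 \left(- 196 a\right) = - 1568 a$)
$\sqrt{P{\left(-204 \right)} + - 14 l{\left(0 \right)} j} = \sqrt{\left(-1568\right) \left(-204\right) + \left(-14\right) 4 \cdot 7} = \sqrt{319872 - 392} = \sqrt{319480} = 14 \sqrt{1630}$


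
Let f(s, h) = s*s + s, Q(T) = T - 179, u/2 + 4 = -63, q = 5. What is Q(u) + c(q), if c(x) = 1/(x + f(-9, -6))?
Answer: -24100/77 ≈ -312.99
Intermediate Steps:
u = -134 (u = -8 + 2*(-63) = -8 - 126 = -134)
Q(T) = -179 + T
f(s, h) = s + s² (f(s, h) = s² + s = s + s²)
c(x) = 1/(72 + x) (c(x) = 1/(x - 9*(1 - 9)) = 1/(x - 9*(-8)) = 1/(x + 72) = 1/(72 + x))
Q(u) + c(q) = (-179 - 134) + 1/(72 + 5) = -313 + 1/77 = -24100/77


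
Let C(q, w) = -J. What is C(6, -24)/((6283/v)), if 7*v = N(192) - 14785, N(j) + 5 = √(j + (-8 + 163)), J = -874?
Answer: -12926460/43981 + 874*√347/43981 ≈ -293.54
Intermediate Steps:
N(j) = -5 + √(155 + j) (N(j) = -5 + √(j + (-8 + 163)) = -5 + √(j + 155) = -5 + √(155 + j))
v = -14790/7 + √347/7 (v = ((-5 + √(155 + 192)) - 14785)/7 = ((-5 + √347) - 14785)/7 = (-14790 + √347)/7 = -14790/7 + √347/7 ≈ -2110.2)
C(q, w) = 874 (C(q, w) = -1*(-874) = 874)
C(6, -24)/((6283/v)) = 874/((6283/(-14790/7 + √347/7))) = 874*(-14790/43981 + √347/43981) = -12926460/43981 + 874*√347/43981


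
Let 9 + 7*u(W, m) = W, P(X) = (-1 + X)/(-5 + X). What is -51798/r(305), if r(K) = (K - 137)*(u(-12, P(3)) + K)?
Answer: -8633/8456 ≈ -1.0209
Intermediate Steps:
P(X) = (-1 + X)/(-5 + X)
u(W, m) = -9/7 + W/7
r(K) = (-137 + K)*(-3 + K) (r(K) = (K - 137)*((-9/7 + (⅐)*(-12)) + K) = (-137 + K)*((-9/7 - 12/7) + K) = (-137 + K)*(-3 + K))
-51798/r(305) = -51798/(411 + 305² - 140*305) = -51798/(411 + 93025 - 42700) = -51798/50736 = -51798*1/50736 = -8633/8456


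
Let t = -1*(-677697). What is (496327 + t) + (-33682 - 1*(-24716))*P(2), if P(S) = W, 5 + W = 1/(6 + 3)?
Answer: 10960720/9 ≈ 1.2179e+6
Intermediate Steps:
W = -44/9 (W = -5 + 1/(6 + 3) = -5 + 1/9 = -44/9 ≈ -4.8889)
P(S) = -44/9
t = 677697
(496327 + t) + (-33682 - 1*(-24716))*P(2) = (496327 + 677697) + (-33682 - 1*(-24716))*(-44/9) = 1174024 + (-33682 + 24716)*(-44/9) = 1174024 - 8966*(-44/9) = 1174024 + 394504/9 = 10960720/9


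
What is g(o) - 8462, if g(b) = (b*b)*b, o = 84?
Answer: 584242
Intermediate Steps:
g(b) = b**3 (g(b) = b**2*b = b**3)
g(o) - 8462 = 84**3 - 8462 = 592704 - 8462 = 584242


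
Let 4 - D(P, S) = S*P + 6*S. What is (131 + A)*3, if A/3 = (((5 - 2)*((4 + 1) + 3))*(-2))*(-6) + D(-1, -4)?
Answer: 3201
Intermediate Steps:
D(P, S) = 4 - 6*S - P*S (D(P, S) = 4 - (S*P + 6*S) = 4 - (P*S + 6*S) = 4 - (6*S + P*S) = 4 + (-6*S - P*S) = 4 - 6*S - P*S)
A = 936 (A = 3*((((5 - 2)*((4 + 1) + 3))*(-2))*(-6) + (4 - 6*(-4) - 1*(-1)*(-4))) = 3*(((3*(5 + 3))*(-2))*(-6) + (4 + 24 - 4)) = 3*(((3*8)*(-2))*(-6) + 24) = 3*((24*(-2))*(-6) + 24) = 3*(-48*(-6) + 24) = 3*(288 + 24) = 3*312 = 936)
(131 + A)*3 = (131 + 936)*3 = 1067*3 = 3201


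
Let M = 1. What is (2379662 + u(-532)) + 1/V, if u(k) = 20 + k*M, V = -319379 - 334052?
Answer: 1554610363649/653431 ≈ 2.3791e+6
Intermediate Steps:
V = -653431
u(k) = 20 + k (u(k) = 20 + k*1 = 20 + k)
(2379662 + u(-532)) + 1/V = (2379662 + (20 - 532)) + 1/(-653431) = (2379662 - 512) - 1/653431 = 2379150 - 1/653431 = 1554610363649/653431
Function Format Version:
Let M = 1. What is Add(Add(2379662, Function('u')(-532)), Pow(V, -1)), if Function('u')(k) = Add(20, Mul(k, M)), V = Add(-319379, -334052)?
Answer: Rational(1554610363649, 653431) ≈ 2.3791e+6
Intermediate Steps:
V = -653431
Function('u')(k) = Add(20, k) (Function('u')(k) = Add(20, Mul(k, 1)) = Add(20, k))
Add(Add(2379662, Function('u')(-532)), Pow(V, -1)) = Add(Add(2379662, Add(20, -532)), Pow(-653431, -1)) = Add(Add(2379662, -512), Rational(-1, 653431)) = Add(2379150, Rational(-1, 653431)) = Rational(1554610363649, 653431)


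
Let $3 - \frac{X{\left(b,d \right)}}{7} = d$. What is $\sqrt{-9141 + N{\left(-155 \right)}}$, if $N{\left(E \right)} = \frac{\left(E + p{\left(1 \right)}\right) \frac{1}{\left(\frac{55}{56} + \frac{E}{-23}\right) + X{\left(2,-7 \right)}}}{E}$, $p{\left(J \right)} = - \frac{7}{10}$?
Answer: $\frac{i \sqrt{2200736422594473585}}{15516275} \approx 95.609 i$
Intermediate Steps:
$p{\left(J \right)} = - \frac{7}{10}$ ($p{\left(J \right)} = \left(-7\right) \frac{1}{10} = - \frac{7}{10}$)
$X{\left(b,d \right)} = 21 - 7 d$
$N{\left(E \right)} = \frac{- \frac{7}{10} + E}{E \left(\frac{3975}{56} - \frac{E}{23}\right)}$ ($N{\left(E \right)} = \frac{\left(E - \frac{7}{10}\right) \frac{1}{\left(\frac{55}{56} + \frac{E}{-23}\right) + \left(21 - -49\right)}}{E} = \frac{\left(- \frac{7}{10} + E\right) \frac{1}{\left(55 \cdot \frac{1}{56} + E \left(- \frac{1}{23}\right)\right) + \left(21 + 49\right)}}{E} = \frac{\left(- \frac{7}{10} + E\right) \frac{1}{\left(\frac{55}{56} - \frac{E}{23}\right) + 70}}{E} = \frac{\left(- \frac{7}{10} + E\right) \frac{1}{\frac{3975}{56} - \frac{E}{23}}}{E} = \frac{\frac{1}{\frac{3975}{56} - \frac{E}{23}} \left(- \frac{7}{10} + E\right)}{E} = \frac{- \frac{7}{10} + E}{E \left(\frac{3975}{56} - \frac{E}{23}\right)}$)
$\sqrt{-9141 + N{\left(-155 \right)}} = \sqrt{-9141 + \frac{644 \left(7 - -1550\right)}{5 \left(-155\right) \left(-91425 + 56 \left(-155\right)\right)}} = \sqrt{-9141 + \frac{644}{5} \left(- \frac{1}{155}\right) \frac{1}{-91425 - 8680} \left(7 + 1550\right)} = \sqrt{-9141 + \frac{644}{5} \left(- \frac{1}{155}\right) \frac{1}{-100105} \cdot 1557} = \sqrt{-9141 + \frac{644}{5} \left(- \frac{1}{155}\right) \left(- \frac{1}{100105}\right) 1557} = \sqrt{-9141 + \frac{1002708}{77581375}} = \sqrt{- \frac{709170346167}{77581375}} = \frac{i \sqrt{2200736422594473585}}{15516275}$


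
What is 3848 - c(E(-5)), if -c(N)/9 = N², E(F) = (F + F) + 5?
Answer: 4073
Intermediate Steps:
E(F) = 5 + 2*F (E(F) = 2*F + 5 = 5 + 2*F)
c(N) = -9*N²
3848 - c(E(-5)) = 3848 - (-9)*(5 + 2*(-5))² = 3848 - (-9)*(5 - 10)² = 3848 - (-9)*(-5)² = 3848 - (-9)*25 = 3848 - 1*(-225) = 3848 + 225 = 4073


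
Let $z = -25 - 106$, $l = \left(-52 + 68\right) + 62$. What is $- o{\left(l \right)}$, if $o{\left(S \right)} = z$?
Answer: $131$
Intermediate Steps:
$l = 78$ ($l = 16 + 62 = 78$)
$z = -131$
$o{\left(S \right)} = -131$
$- o{\left(l \right)} = \left(-1\right) \left(-131\right) = 131$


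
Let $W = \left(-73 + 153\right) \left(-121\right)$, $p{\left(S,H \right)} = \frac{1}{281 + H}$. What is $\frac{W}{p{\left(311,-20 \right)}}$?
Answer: $-2526480$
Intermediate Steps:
$W = -9680$ ($W = 80 \left(-121\right) = -9680$)
$\frac{W}{p{\left(311,-20 \right)}} = - \frac{9680}{\frac{1}{281 - 20}} = - \frac{9680}{\frac{1}{261}} = - 9680 \frac{1}{\frac{1}{261}} = \left(-9680\right) 261 = -2526480$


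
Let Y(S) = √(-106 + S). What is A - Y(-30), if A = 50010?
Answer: 50010 - 2*I*√34 ≈ 50010.0 - 11.662*I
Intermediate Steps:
A - Y(-30) = 50010 - √(-106 - 30) = 50010 - √(-136) = 50010 - 2*I*√34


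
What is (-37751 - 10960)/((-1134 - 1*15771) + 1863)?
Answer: 16237/5014 ≈ 3.2383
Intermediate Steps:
(-37751 - 10960)/((-1134 - 1*15771) + 1863) = -48711/((-1134 - 15771) + 1863) = -48711/(-16905 + 1863) = -48711/(-15042) = -48711*(-1/15042) = 16237/5014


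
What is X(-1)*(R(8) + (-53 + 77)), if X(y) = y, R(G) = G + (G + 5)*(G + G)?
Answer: -240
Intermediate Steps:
R(G) = G + 2*G*(5 + G) (R(G) = G + (5 + G)*(2*G) = G + 2*G*(5 + G))
X(-1)*(R(8) + (-53 + 77)) = -(8*(11 + 2*8) + (-53 + 77)) = -(8*(11 + 16) + 24) = -(8*27 + 24) = -(216 + 24) = -1*240 = -240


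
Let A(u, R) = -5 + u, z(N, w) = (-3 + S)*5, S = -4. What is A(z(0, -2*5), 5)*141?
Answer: -5640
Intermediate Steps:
z(N, w) = -35 (z(N, w) = (-3 - 4)*5 = -7*5 = -35)
A(z(0, -2*5), 5)*141 = (-5 - 35)*141 = -40*141 = -5640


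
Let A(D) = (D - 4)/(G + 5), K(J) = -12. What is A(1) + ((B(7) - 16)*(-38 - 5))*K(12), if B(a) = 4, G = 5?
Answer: -61923/10 ≈ -6192.3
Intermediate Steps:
A(D) = -2/5 + D/10 (A(D) = (D - 4)/(5 + 5) = (-4 + D)/10 = (-4 + D)*(1/10) = -2/5 + D/10)
A(1) + ((B(7) - 16)*(-38 - 5))*K(12) = (-2/5 + (1/10)*1) + ((4 - 16)*(-38 - 5))*(-12) = (-2/5 + 1/10) - 12*(-43)*(-12) = -3/10 + 516*(-12) = -3/10 - 6192 = -61923/10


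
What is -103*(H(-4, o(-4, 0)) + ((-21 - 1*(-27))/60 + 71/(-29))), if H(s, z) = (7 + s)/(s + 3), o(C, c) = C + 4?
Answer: 159753/290 ≈ 550.87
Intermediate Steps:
o(C, c) = 4 + C
H(s, z) = (7 + s)/(3 + s)
-103*(H(-4, o(-4, 0)) + ((-21 - 1*(-27))/60 + 71/(-29))) = -103*((7 - 4)/(3 - 4) + ((-21 - 1*(-27))/60 + 71/(-29))) = -103*(3/(-1) + ((-21 + 27)*(1/60) + 71*(-1/29))) = -103*(-1*3 + (6*(1/60) - 71/29)) = -103*(-3 + (⅒ - 71/29)) = -103*(-3 - 681/290) = -103*(-1551/290) = 159753/290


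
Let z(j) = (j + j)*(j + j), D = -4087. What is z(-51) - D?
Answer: 14491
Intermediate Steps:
z(j) = 4*j**2 (z(j) = (2*j)*(2*j) = 4*j**2)
z(-51) - D = 4*(-51)**2 - 1*(-4087) = 4*2601 + 4087 = 10404 + 4087 = 14491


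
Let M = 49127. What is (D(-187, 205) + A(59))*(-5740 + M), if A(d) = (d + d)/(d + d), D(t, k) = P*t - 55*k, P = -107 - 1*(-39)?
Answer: 62564054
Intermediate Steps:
P = -68 (P = -107 + 39 = -68)
D(t, k) = -68*t - 55*k
A(d) = 1 (A(d) = (2*d)/((2*d)) = (2*d)*(1/(2*d)) = 1)
(D(-187, 205) + A(59))*(-5740 + M) = ((-68*(-187) - 55*205) + 1)*(-5740 + 49127) = ((12716 - 11275) + 1)*43387 = (1441 + 1)*43387 = 1442*43387 = 62564054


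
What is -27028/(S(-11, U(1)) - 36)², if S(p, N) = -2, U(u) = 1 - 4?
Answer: -6757/361 ≈ -18.717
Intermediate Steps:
U(u) = -3
-27028/(S(-11, U(1)) - 36)² = -27028/(-2 - 36)² = -27028/((-38)²) = -27028/1444 = -27028*1/1444 = -6757/361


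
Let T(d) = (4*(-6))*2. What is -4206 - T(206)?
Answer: -4158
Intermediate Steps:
T(d) = -48 (T(d) = -24*2 = -48)
-4206 - T(206) = -4206 - 1*(-48) = -4206 + 48 = -4158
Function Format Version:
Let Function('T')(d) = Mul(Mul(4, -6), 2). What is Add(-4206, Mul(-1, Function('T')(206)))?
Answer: -4158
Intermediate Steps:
Function('T')(d) = -48 (Function('T')(d) = Mul(-24, 2) = -48)
Add(-4206, Mul(-1, Function('T')(206))) = Add(-4206, Mul(-1, -48)) = Add(-4206, 48) = -4158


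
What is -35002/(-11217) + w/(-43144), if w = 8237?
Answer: 1417731859/483946248 ≈ 2.9295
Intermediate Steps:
-35002/(-11217) + w/(-43144) = -35002/(-11217) + 8237/(-43144) = -35002*(-1/11217) + 8237*(-1/43144) = 35002/11217 - 8237/43144 = 1417731859/483946248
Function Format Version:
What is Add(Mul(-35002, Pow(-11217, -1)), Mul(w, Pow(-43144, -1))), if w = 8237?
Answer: Rational(1417731859, 483946248) ≈ 2.9295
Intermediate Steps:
Add(Mul(-35002, Pow(-11217, -1)), Mul(w, Pow(-43144, -1))) = Add(Mul(-35002, Pow(-11217, -1)), Mul(8237, Pow(-43144, -1))) = Add(Mul(-35002, Rational(-1, 11217)), Mul(8237, Rational(-1, 43144))) = Add(Rational(35002, 11217), Rational(-8237, 43144)) = Rational(1417731859, 483946248)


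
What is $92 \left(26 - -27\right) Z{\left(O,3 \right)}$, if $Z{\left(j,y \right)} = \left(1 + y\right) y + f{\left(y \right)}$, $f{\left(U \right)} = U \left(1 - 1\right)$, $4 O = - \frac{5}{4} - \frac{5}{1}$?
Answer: $58512$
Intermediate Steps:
$O = - \frac{25}{16}$ ($O = \frac{- \frac{5}{4} - \frac{5}{1}}{4} = \frac{\left(-5\right) \frac{1}{4} - 5}{4} = \frac{- \frac{5}{4} - 5}{4} = \frac{1}{4} \left(- \frac{25}{4}\right) = - \frac{25}{16} \approx -1.5625$)
$f{\left(U \right)} = 0$ ($f{\left(U \right)} = U 0 = 0$)
$Z{\left(j,y \right)} = y \left(1 + y\right)$ ($Z{\left(j,y \right)} = \left(1 + y\right) y + 0 = y \left(1 + y\right) + 0 = y \left(1 + y\right)$)
$92 \left(26 - -27\right) Z{\left(O,3 \right)} = 92 \left(26 - -27\right) 3 \left(1 + 3\right) = 92 \left(26 + 27\right) 3 \cdot 4 = 92 \cdot 53 \cdot 12 = 4876 \cdot 12 = 58512$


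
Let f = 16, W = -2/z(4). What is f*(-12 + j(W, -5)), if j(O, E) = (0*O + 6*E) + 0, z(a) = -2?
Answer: -672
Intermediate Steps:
W = 1 (W = -2/(-2) = -2*(-½) = 1)
j(O, E) = 6*E (j(O, E) = (0 + 6*E) + 0 = 6*E + 0 = 6*E)
f*(-12 + j(W, -5)) = 16*(-12 + 6*(-5)) = 16*(-12 - 30) = 16*(-42) = -672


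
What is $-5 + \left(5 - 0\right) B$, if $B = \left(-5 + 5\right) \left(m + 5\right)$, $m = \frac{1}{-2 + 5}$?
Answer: $-5$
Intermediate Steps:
$m = \frac{1}{3} \approx 0.33333$
$B = 0$ ($B = \left(-5 + 5\right) \left(\frac{1}{3} + 5\right) = 0 \cdot \frac{16}{3} = 0$)
$-5 + \left(5 - 0\right) B = -5 + \left(5 - 0\right) 0 = -5 + \left(5 + 0\right) 0 = -5 + 5 \cdot 0 = -5 + 0 = -5$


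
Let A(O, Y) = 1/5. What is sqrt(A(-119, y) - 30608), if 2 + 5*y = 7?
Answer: I*sqrt(765195)/5 ≈ 174.95*I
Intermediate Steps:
y = 1 (y = -2/5 + (1/5)*7 = -2/5 + 7/5 = 1)
A(O, Y) = 1/5
sqrt(A(-119, y) - 30608) = sqrt(1/5 - 30608) = sqrt(-153039/5) = I*sqrt(765195)/5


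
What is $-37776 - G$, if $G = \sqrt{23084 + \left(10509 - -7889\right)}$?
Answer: $-37776 - \sqrt{41482} \approx -37980.0$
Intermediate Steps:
$G = \sqrt{41482}$ ($G = \sqrt{23084 + \left(10509 + 7889\right)} = \sqrt{23084 + 18398} = \sqrt{41482} \approx 203.67$)
$-37776 - G = -37776 - \sqrt{41482}$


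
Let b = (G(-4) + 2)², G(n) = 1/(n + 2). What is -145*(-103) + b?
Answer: 59749/4 ≈ 14937.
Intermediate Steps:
G(n) = 1/(2 + n)
b = 9/4 (b = (1/(2 - 4) + 2)² = (1/(-2) + 2)² = (-½ + 2)² = (3/2)² = 9/4 ≈ 2.2500)
-145*(-103) + b = -145*(-103) + 9/4 = 14935 + 9/4 = 59749/4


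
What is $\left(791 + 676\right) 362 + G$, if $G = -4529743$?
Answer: $-3998689$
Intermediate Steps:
$\left(791 + 676\right) 362 + G = \left(791 + 676\right) 362 - 4529743 = 1467 \cdot 362 - 4529743 = 531054 - 4529743 = -3998689$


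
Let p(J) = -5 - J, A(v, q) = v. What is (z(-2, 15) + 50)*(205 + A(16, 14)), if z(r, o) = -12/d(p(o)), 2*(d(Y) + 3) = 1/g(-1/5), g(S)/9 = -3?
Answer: 1944358/163 ≈ 11929.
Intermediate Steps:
g(S) = -27 (g(S) = 9*(-3) = -27)
d(Y) = -163/54 (d(Y) = -3 + (½)/(-27) = -3 + (½)*(-1/27) = -3 - 1/54 = -163/54)
z(r, o) = 648/163 (z(r, o) = -12/(-163/54) = -12*(-54/163) = 648/163)
(z(-2, 15) + 50)*(205 + A(16, 14)) = (648/163 + 50)*(205 + 16) = (8798/163)*221 = 1944358/163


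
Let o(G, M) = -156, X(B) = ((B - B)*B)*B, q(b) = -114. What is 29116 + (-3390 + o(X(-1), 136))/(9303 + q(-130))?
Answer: 29727042/1021 ≈ 29116.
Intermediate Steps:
X(B) = 0 (X(B) = (0*B)*B = 0*B = 0)
29116 + (-3390 + o(X(-1), 136))/(9303 + q(-130)) = 29116 + (-3390 - 156)/(9303 - 114) = 29116 - 3546/9189 = 29116 - 3546*1/9189 = 29116 - 394/1021 = 29727042/1021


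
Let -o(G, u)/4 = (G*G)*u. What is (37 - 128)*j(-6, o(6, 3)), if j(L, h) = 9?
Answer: -819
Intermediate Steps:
o(G, u) = -4*u*G² (o(G, u) = -4*G*G*u = -4*G²*u = -4*u*G²)
(37 - 128)*j(-6, o(6, 3)) = (37 - 128)*9 = -91*9 = -819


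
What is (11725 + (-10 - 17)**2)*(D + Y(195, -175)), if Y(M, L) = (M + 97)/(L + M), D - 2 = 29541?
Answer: 1840551752/5 ≈ 3.6811e+8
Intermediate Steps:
D = 29543 (D = 2 + 29541 = 29543)
Y(M, L) = (97 + M)/(L + M)
(11725 + (-10 - 17)**2)*(D + Y(195, -175)) = (11725 + (-10 - 17)**2)*(29543 + (97 + 195)/(-175 + 195)) = (11725 + (-27)**2)*(29543 + 292/20) = (11725 + 729)*(29543 + (1/20)*292) = 12454*(29543 + 73/5) = 12454*(147788/5) = 1840551752/5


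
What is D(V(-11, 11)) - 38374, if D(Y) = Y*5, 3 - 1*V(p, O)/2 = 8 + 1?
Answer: -38434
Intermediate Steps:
V(p, O) = -12 (V(p, O) = 6 - 2*(8 + 1) = 6 - 2*9 = 6 - 18 = -12)
D(Y) = 5*Y
D(V(-11, 11)) - 38374 = 5*(-12) - 38374 = -60 - 38374 = -38434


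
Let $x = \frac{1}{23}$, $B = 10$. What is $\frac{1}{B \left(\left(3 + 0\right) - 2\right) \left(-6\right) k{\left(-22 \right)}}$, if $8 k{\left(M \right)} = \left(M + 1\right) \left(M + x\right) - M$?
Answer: $- \frac{46}{166665} \approx -0.000276$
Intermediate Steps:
$x = \frac{1}{23} \approx 0.043478$
$k{\left(M \right)} = - \frac{M}{8} + \frac{\left(1 + M\right) \left(\frac{1}{23} + M\right)}{8}$ ($k{\left(M \right)} = \frac{\left(M + 1\right) \left(M + \frac{1}{23}\right) - M}{8} = \frac{\left(1 + M\right) \left(\frac{1}{23} + M\right) - M}{8} = \frac{- M + \left(1 + M\right) \left(\frac{1}{23} + M\right)}{8} = - \frac{M}{8} + \frac{\left(1 + M\right) \left(\frac{1}{23} + M\right)}{8}$)
$\frac{1}{B \left(\left(3 + 0\right) - 2\right) \left(-6\right) k{\left(-22 \right)}} = \frac{1}{10 \left(\left(3 + 0\right) - 2\right) \left(-6\right) \left(\frac{1}{184} + \frac{\left(-22\right)^{2}}{8} + \frac{1}{184} \left(-22\right)\right)} = \frac{1}{10 \left(3 - 2\right) \left(-6\right) \left(\frac{1}{184} + \frac{1}{8} \cdot 484 - \frac{11}{92}\right)} = \frac{1}{10 \cdot 1 \left(-6\right) \left(\frac{1}{184} + \frac{121}{2} - \frac{11}{92}\right)} = \frac{1}{10 \left(-6\right) \frac{11111}{184}} = \frac{1}{\left(-60\right) \frac{11111}{184}} = \frac{1}{- \frac{166665}{46}} = - \frac{46}{166665}$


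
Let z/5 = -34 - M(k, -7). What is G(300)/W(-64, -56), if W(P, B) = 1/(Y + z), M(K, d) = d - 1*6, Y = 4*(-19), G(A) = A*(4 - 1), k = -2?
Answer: -162900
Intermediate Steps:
G(A) = 3*A (G(A) = A*3 = 3*A)
Y = -76
M(K, d) = -6 + d (M(K, d) = d - 6 = -6 + d)
z = -105 (z = 5*(-34 - (-6 - 7)) = 5*(-34 - 1*(-13)) = 5*(-34 + 13) = 5*(-21) = -105)
W(P, B) = -1/181 (W(P, B) = 1/(-76 - 105) = 1/(-181) = -1/181)
G(300)/W(-64, -56) = (3*300)/(-1/181) = 900*(-181) = -162900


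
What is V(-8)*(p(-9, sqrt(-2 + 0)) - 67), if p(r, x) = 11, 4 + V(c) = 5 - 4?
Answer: 168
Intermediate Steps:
V(c) = -3 (V(c) = -4 + (5 - 4) = -4 + 1 = -3)
V(-8)*(p(-9, sqrt(-2 + 0)) - 67) = -3*(11 - 67) = -3*(-56) = 168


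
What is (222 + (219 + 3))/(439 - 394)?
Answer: 148/15 ≈ 9.8667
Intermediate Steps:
(222 + (219 + 3))/(439 - 394) = (222 + 222)/45 = 444*(1/45) = 148/15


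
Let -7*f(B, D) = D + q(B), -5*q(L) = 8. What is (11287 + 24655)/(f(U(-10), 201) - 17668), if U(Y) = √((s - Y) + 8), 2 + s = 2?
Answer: -1257970/619377 ≈ -2.0310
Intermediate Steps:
s = 0 (s = -2 + 2 = 0)
q(L) = -8/5 (q(L) = -⅕*8 = -8/5)
U(Y) = √(8 - Y) (U(Y) = √((0 - Y) + 8) = √(-Y + 8) = √(8 - Y))
f(B, D) = 8/35 - D/7 (f(B, D) = -(D - 8/5)/7 = -(-8/5 + D)/7 = 8/35 - D/7)
(11287 + 24655)/(f(U(-10), 201) - 17668) = (11287 + 24655)/((8/35 - ⅐*201) - 17668) = 35942/((8/35 - 201/7) - 17668) = 35942/(-997/35 - 17668) = 35942/(-619377/35) = 35942*(-35/619377) = -1257970/619377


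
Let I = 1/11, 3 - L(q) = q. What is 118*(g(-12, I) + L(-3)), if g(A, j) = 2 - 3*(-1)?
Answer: 1298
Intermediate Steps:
L(q) = 3 - q
I = 1/11 ≈ 0.090909
g(A, j) = 5 (g(A, j) = 2 + 3 = 5)
118*(g(-12, I) + L(-3)) = 118*(5 + (3 - 1*(-3))) = 118*(5 + (3 + 3)) = 118*(5 + 6) = 118*11 = 1298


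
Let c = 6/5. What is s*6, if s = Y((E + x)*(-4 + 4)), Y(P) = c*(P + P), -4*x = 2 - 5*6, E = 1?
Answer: 0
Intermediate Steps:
c = 6/5 (c = 6*(⅕) = 6/5 ≈ 1.2000)
x = 7 (x = -(2 - 5*6)/4 = -(2 - 30)/4 = -¼*(-28) = 7)
Y(P) = 12*P/5 (Y(P) = 6*(P + P)/5 = 6*(2*P)/5 = 12*P/5)
s = 0 (s = 12*((1 + 7)*(-4 + 4))/5 = 12*(8*0)/5 = (12/5)*0 = 0)
s*6 = 0*6 = 0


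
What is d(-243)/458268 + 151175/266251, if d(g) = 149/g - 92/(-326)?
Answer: 2744055147739741/4832864934232212 ≈ 0.56779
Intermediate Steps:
d(g) = 46/163 + 149/g (d(g) = 149/g - 92*(-1/326) = 149/g + 46/163 = 46/163 + 149/g)
d(-243)/458268 + 151175/266251 = (46/163 + 149/(-243))/458268 + 151175/266251 = (46/163 + 149*(-1/243))*(1/458268) + 151175*(1/266251) = (46/163 - 149/243)*(1/458268) + 151175/266251 = -13109/39609*1/458268 + 151175/266251 = -13109/18151537212 + 151175/266251 = 2744055147739741/4832864934232212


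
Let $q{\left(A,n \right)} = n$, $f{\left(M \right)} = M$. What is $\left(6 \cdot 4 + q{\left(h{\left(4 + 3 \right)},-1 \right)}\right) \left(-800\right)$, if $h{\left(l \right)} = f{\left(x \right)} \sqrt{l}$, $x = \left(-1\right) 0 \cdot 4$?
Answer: $-18400$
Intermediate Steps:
$x = 0$ ($x = 0 \cdot 4 = 0$)
$h{\left(l \right)} = 0$ ($h{\left(l \right)} = 0 \sqrt{l} = 0$)
$\left(6 \cdot 4 + q{\left(h{\left(4 + 3 \right)},-1 \right)}\right) \left(-800\right) = \left(6 \cdot 4 - 1\right) \left(-800\right) = \left(24 - 1\right) \left(-800\right) = 23 \left(-800\right) = -18400$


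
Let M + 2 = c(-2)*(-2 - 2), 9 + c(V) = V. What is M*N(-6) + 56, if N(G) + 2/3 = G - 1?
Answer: -266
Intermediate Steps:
c(V) = -9 + V
N(G) = -5/3 + G (N(G) = -⅔ + (G - 1) = -⅔ + (-1 + G) = -5/3 + G)
M = 42 (M = -2 + (-9 - 2)*(-2 - 2) = -2 - 11*(-4) = -2 + 44 = 42)
M*N(-6) + 56 = 42*(-5/3 - 6) + 56 = 42*(-23/3) + 56 = -322 + 56 = -266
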